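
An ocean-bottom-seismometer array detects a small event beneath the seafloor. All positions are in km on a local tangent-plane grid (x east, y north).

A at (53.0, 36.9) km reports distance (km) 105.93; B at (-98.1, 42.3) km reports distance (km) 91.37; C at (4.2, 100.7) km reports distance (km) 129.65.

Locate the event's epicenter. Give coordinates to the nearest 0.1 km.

Circle about each station: (x − 53.0)² + (y − 36.9)² = 105.93²; (x + 98.1)² + (y − 42.3)² = 91.37²; (x − 4.2)² + (y − 100.7)² = 129.65².
Subtracting the A equation from the B and C equations removes the quadratic terms:
-302.2 x + 10.8 y = 10114.98
-97.6 x + 127.6 y = 399.56
Solving the 2×2 system: x ≈ -34.3, y ≈ -23.1 km.

(-34.3, -23.1)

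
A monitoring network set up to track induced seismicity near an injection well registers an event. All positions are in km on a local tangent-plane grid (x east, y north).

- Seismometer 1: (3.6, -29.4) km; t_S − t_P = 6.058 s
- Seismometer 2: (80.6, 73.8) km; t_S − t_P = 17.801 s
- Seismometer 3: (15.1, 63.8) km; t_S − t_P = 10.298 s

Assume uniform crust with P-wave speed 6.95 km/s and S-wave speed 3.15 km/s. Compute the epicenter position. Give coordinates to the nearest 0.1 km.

4.1 km east, 5.5 km north

Distance from S−P lag: d = Δt · v_P v_S / (v_P − v_S) = Δt · (6.95·3.15)/(6.95−3.15) ≈ 5.7612·Δt.
So d_Seismometer 1 = 34.90, d_Seismometer 2 = 102.55, d_Seismometer 3 = 59.33 km.
Circle about each station: (x − 3.6)² + (y + 29.4)² = 34.90²; (x − 80.6)² + (y − 73.8)² = 102.55²; (x − 15.1)² + (y − 63.8)² = 59.33².
Subtracting the Seismometer 1 equation from the Seismometer 2 and Seismometer 3 equations removes the quadratic terms:
154.0 x + 206.4 y = 1766.99
23.0 x + 186.4 y = 1119.09
Solving the 2×2 system: x ≈ 4.1, y ≈ 5.5 km.
Check against Seismometer 1 (with the unrounded x, y): √((x − 3.6)²+(y + 29.4)²) = 34.90 ≈ 34.90 km. ✓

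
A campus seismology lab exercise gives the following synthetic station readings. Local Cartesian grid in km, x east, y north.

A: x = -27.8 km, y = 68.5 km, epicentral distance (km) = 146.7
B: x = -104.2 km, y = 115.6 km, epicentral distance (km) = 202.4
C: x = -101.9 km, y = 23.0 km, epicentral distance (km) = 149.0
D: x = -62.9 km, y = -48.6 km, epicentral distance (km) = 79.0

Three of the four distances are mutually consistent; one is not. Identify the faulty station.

Solve using three stations at a time. Using A, C, D (subtract circle equations pairwise → linear system) gives (x, y) ≈ (12.4, -72.6).
Distances from that point to each station vs reported:
  A: calculated 146.7 vs reported 146.7 → residual 0.0 km
  B: calculated 221.4 vs reported 202.4 → residual 19.0 km
  C: calculated 149.0 vs reported 149.0 → residual 0.0 km
  D: calculated 79.0 vs reported 79.0 → residual 0.0 km
A, C, D are mutually consistent (residuals ≈ 0); B is off by 19.0 km.

B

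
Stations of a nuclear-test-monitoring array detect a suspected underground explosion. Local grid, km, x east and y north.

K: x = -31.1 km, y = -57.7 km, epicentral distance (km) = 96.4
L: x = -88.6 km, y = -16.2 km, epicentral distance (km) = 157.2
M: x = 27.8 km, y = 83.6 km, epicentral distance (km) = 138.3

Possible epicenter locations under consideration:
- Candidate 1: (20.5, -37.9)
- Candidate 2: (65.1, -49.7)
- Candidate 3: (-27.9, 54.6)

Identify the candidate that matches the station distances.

For each candidate, compare |candidate − station| to the reported distance:
Candidate 1: residuals K 41.1, L 46.0, M 16.6 → max 46.0 km
Candidate 2: residuals K 0.1, L 0.1, M 0.1 → max 0.1 km
Candidate 3: residuals K 15.9, L 63.9, M 75.5 → max 75.5 km
Only Candidate 2 has all residuals ≈ 0.

Candidate 2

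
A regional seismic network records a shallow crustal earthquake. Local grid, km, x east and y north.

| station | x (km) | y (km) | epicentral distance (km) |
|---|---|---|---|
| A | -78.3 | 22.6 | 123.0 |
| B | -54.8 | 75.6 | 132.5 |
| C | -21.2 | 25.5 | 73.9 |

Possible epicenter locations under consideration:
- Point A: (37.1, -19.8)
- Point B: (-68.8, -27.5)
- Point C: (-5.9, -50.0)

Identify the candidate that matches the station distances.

Point A

For each candidate, compare |candidate − station| to the reported distance:
Point A: residuals A 0.1, B 0.0, C 0.1 → max 0.1 km
Point B: residuals A 72.0, B 28.5, C 2.7 → max 72.0 km
Point C: residuals A 20.5, B 2.3, C 3.1 → max 20.5 km
Only Point A has all residuals ≈ 0.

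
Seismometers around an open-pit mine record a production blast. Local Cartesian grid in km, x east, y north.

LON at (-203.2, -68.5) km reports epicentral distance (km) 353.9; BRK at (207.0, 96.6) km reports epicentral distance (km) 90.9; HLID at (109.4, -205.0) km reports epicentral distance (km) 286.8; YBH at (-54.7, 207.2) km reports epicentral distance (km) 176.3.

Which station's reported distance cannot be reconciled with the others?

Solve using three stations at a time. Using LON, BRK, HLID (subtract circle equations pairwise → linear system) gives (x, y) ≈ (117.3, 81.7).
Distances from that point to each station vs reported:
  LON: calculated 353.9 vs reported 353.9 → residual 0.0 km
  BRK: calculated 91.0 vs reported 90.9 → residual 0.1 km
  HLID: calculated 286.8 vs reported 286.8 → residual 0.0 km
  YBH: calculated 212.9 vs reported 176.3 → residual 36.6 km
LON, BRK, HLID are mutually consistent (residuals ≈ 0); YBH is off by 36.6 km.

YBH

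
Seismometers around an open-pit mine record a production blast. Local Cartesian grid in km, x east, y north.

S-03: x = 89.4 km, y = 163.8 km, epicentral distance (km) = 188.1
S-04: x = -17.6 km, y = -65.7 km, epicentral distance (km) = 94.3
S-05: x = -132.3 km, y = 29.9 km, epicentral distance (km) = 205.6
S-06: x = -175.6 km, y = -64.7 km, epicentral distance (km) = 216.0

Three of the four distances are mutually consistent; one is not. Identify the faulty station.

S-06

Solve using three stations at a time. Using S-03, S-04, S-05 (subtract circle equations pairwise → linear system) gives (x, y) ≈ (66.4, -22.9).
Distances from that point to each station vs reported:
  S-03: calculated 188.1 vs reported 188.1 → residual 0.0 km
  S-04: calculated 94.3 vs reported 94.3 → residual 0.0 km
  S-05: calculated 205.6 vs reported 205.6 → residual 0.0 km
  S-06: calculated 245.6 vs reported 216.0 → residual 29.6 km
S-03, S-04, S-05 are mutually consistent (residuals ≈ 0); S-06 is off by 29.6 km.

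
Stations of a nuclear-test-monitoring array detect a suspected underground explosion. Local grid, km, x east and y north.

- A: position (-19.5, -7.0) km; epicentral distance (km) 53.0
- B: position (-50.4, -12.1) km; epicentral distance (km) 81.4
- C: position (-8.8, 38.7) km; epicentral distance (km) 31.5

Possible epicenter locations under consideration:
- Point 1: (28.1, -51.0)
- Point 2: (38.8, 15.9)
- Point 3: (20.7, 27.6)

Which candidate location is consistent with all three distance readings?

For each candidate, compare |candidate − station| to the reported distance:
Point 1: residuals A 11.8, B 6.2, C 65.5 → max 65.5 km
Point 2: residuals A 9.6, B 12.1, C 21.3 → max 21.3 km
Point 3: residuals A 0.0, B 0.0, C 0.0 → max 0.0 km
Only Point 3 has all residuals ≈ 0.

Point 3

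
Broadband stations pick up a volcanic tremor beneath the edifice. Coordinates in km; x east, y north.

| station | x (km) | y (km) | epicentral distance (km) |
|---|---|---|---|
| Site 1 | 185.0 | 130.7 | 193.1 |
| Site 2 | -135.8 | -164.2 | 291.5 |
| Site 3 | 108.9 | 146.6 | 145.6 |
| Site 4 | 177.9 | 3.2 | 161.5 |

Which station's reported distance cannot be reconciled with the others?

Site 2

Solve using three stations at a time. Using Site 1, Site 3, Site 4 (subtract circle equations pairwise → linear system) gives (x, y) ≈ (19.0, 32.1).
Distances from that point to each station vs reported:
  Site 1: calculated 193.1 vs reported 193.1 → residual 0.0 km
  Site 2: calculated 249.9 vs reported 291.5 → residual 41.6 km
  Site 3: calculated 145.6 vs reported 145.6 → residual 0.0 km
  Site 4: calculated 161.5 vs reported 161.5 → residual 0.0 km
Site 1, Site 3, Site 4 are mutually consistent (residuals ≈ 0); Site 2 is off by 41.6 km.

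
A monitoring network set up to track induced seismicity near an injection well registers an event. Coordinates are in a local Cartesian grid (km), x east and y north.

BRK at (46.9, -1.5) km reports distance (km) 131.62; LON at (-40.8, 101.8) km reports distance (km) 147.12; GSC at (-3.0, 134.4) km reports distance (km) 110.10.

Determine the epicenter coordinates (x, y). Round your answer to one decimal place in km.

(105.6, 116.3)

Circle about each station: (x − 46.9)² + (y + 1.5)² = 131.62²; (x + 40.8)² + (y − 101.8)² = 147.12²; (x + 3.0)² + (y − 134.4)² = 110.10².
Subtracting the BRK equation from the LON and GSC equations removes the quadratic terms:
-175.4 x + 206.6 y = 5505.55
-99.8 x + 271.8 y = 21072.31
Solving the 2×2 system: x ≈ 105.6, y ≈ 116.3 km.
Check against BRK (with the unrounded x, y): √((x − 46.9)²+(y + 1.5)²) = 131.62 ≈ 131.62 km. ✓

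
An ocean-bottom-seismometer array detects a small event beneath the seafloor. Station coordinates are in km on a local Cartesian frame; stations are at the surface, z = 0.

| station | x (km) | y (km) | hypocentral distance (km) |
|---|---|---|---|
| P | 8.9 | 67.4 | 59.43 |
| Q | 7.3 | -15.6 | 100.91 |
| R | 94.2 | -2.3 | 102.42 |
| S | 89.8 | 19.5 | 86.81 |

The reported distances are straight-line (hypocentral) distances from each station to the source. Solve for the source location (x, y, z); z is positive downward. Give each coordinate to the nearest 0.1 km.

(37.6, 65.4, 52.0)

Each station gives a sphere (x−x_i)² + (y−y_i)² + z² = d_i² (stations at z=0).
Subtracting the P sphere from Q and R: z² cancels, leaving linear equations in x and y:
-3.2 x − 166.0 y = -10976.22
170.6 x − 139.4 y = -2700.97
Solving: x ≈ 37.605, y ≈ 65.397 km (keep extra digits for the depth step; rounded: 37.6, 65.4).
Then from the P sphere: z² = 59.43² − (x − 8.9)² − (y − 67.4)² with x = 37.605, y = 65.397, so z ≈ 51.999 ≈ 52.0 km.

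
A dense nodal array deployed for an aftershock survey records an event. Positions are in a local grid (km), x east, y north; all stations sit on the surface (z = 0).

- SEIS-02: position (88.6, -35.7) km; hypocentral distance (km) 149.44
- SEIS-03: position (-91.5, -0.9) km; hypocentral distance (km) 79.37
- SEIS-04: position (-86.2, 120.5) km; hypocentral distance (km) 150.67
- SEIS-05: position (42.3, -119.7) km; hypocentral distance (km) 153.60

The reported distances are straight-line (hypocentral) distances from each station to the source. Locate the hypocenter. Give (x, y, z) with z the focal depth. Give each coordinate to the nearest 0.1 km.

Each station gives a sphere (x−x_i)² + (y−y_i)² + z² = d_i² (stations at z=0).
Subtracting the SEIS-02 sphere from SEIS-03 and SEIS-04: z² cancels, leaving linear equations in x and y:
-360.2 x + 69.6 y = 15281.33
-349.6 x + 312.4 y = 12457.10
Solving: x ≈ -44.298, y ≈ -9.698 km (keep extra digits for the depth step; rounded: -44.3, -9.7).
Then from the SEIS-02 sphere: z² = 149.44² − (x − 88.6)² − (y + 35.7)² with x = -44.298, y = -9.698, so z ≈ 63.201 ≈ 63.2 km.

(-44.3, -9.7, 63.2)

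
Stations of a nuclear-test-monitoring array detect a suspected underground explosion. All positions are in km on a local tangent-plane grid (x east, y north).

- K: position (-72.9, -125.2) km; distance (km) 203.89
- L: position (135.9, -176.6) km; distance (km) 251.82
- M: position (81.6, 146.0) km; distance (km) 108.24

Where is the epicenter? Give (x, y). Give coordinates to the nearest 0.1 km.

x ≈ 29.0 km, y ≈ 51.4 km

Circle about each station: (x + 72.9)² + (y + 125.2)² = 203.89²; (x − 135.9)² + (y + 176.6)² = 251.82²; (x − 81.6)² + (y − 146.0)² = 108.24².
Subtracting the K equation from the L and M equations removes the quadratic terms:
417.6 x − 102.8 y = 6824.74
309.0 x + 542.4 y = 36840.34
Solving the 2×2 system: x ≈ 29.0, y ≈ 51.4 km.
Check against K (with the unrounded x, y): √((x + 72.9)²+(y + 125.2)²) = 203.89 ≈ 203.89 km. ✓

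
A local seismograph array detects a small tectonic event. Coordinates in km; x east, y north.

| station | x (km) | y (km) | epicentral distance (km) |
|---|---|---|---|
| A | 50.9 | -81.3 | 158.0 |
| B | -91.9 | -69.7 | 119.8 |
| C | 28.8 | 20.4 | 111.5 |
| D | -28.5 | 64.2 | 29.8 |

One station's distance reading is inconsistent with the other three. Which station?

C

Solve using three stations at a time. Using A, B, D (subtract circle equations pairwise → linear system) gives (x, y) ≈ (-48.1, 41.8).
Distances from that point to each station vs reported:
  A: calculated 158.0 vs reported 158.0 → residual 0.0 km
  B: calculated 119.8 vs reported 119.8 → residual 0.0 km
  C: calculated 79.9 vs reported 111.5 → residual 31.6 km
  D: calculated 29.8 vs reported 29.8 → residual 0.0 km
A, B, D are mutually consistent (residuals ≈ 0); C is off by 31.6 km.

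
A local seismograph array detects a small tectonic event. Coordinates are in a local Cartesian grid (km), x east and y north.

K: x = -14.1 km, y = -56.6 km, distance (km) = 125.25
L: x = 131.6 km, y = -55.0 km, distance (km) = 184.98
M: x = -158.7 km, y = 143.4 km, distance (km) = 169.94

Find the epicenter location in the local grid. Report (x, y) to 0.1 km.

Circle about each station: (x + 14.1)² + (y + 56.6)² = 125.25²; (x − 131.6)² + (y + 55.0)² = 184.98²; (x + 158.7)² + (y − 143.4)² = 169.94².
Subtracting pairs of circle equations eliminates x²+y² and gives linear equations (the radical axes):
291.4 x + 3.2 y = -1588.85
-289.2 x + 400.0 y = 29154.84
Solving the 2×2 system: x ≈ -6.2, y ≈ 68.4 km.

x ≈ -6.2 km, y ≈ 68.4 km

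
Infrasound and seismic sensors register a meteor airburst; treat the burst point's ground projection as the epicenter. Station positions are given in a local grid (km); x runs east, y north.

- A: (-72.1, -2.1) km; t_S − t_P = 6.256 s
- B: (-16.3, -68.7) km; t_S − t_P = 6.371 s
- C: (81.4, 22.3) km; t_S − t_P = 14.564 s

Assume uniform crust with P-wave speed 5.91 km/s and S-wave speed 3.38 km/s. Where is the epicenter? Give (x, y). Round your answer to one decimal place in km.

Distance from S−P lag: d = Δt · v_P v_S / (v_P − v_S) = Δt · (5.91·3.38)/(5.91−3.38) ≈ 7.8956·Δt.
So d_A = 49.39, d_B = 50.30, d_C = 114.99 km.
Circle about each station: (x + 72.1)² + (y + 2.1)² = 49.39²; (x + 16.3)² + (y + 68.7)² = 50.30²; (x − 81.4)² + (y − 22.3)² = 114.99².
Subtracting pairs of circle equations eliminates x²+y² and gives linear equations (the radical axes):
111.6 x − 133.2 y = -308.16
307.0 x + 48.8 y = -8862.90
Solving the 2×2 system: x ≈ -25.8, y ≈ -19.3 km.
Check against A (with the unrounded x, y): √((x + 72.1)²+(y + 2.1)²) = 49.39 ≈ 49.39 km. ✓

-25.8 km east, -19.3 km north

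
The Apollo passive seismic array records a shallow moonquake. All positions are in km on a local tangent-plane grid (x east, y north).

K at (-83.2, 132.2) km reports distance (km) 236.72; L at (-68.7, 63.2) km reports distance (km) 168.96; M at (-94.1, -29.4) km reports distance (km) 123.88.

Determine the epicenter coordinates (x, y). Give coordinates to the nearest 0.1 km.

(18.2, -81.7)

Circle about each station: (x + 83.2)² + (y − 132.2)² = 236.72²; (x + 68.7)² + (y − 63.2)² = 168.96²; (x + 94.1)² + (y + 29.4)² = 123.88².
Subtracting the K equation from the L and M equations removes the quadratic terms:
29.0 x − 138.0 y = 11803.73
-21.8 x − 323.2 y = 26010.19
Solving the 2×2 system: x ≈ 18.2, y ≈ -81.7 km.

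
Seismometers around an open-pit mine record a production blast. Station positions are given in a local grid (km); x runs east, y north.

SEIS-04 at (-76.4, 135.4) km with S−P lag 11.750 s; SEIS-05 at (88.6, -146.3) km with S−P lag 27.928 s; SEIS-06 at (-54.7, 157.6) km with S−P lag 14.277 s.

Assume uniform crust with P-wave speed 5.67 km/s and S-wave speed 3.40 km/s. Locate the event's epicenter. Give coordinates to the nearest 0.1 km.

(-62.4, 36.6)

Distance from S−P lag: d = Δt · v_P v_S / (v_P − v_S) = Δt · (5.67·3.40)/(5.67−3.40) ≈ 8.4925·Δt.
So d_SEIS-04 = 99.79, d_SEIS-05 = 237.18, d_SEIS-06 = 121.25 km.
Circle about each station: (x + 76.4)² + (y − 135.4)² = 99.79²; (x − 88.6)² + (y + 146.3)² = 237.18²; (x + 54.7)² + (y − 157.6)² = 121.25².
Subtracting pairs of circle equations eliminates x²+y² and gives linear equations (the radical axes):
330.0 x − 563.4 y = -41212.78
43.4 x + 44.4 y = -1083.79
Solving the 2×2 system: x ≈ -62.4, y ≈ 36.6 km.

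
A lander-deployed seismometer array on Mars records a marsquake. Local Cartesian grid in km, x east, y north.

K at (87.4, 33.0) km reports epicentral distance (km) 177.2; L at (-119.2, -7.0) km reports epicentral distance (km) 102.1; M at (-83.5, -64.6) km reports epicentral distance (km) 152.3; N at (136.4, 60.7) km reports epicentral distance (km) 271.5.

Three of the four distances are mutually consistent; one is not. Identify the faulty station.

N

Solve using three stations at a time. Using K, L, M (subtract circle equations pairwise → linear system) gives (x, y) ≈ (-81.1, 87.6).
Distances from that point to each station vs reported:
  K: calculated 177.1 vs reported 177.2 → residual 0.1 km
  L: calculated 102.0 vs reported 102.1 → residual 0.1 km
  M: calculated 152.2 vs reported 152.3 → residual 0.1 km
  N: calculated 219.2 vs reported 271.5 → residual 52.3 km
K, L, M are mutually consistent (residuals ≈ 0); N is off by 52.3 km.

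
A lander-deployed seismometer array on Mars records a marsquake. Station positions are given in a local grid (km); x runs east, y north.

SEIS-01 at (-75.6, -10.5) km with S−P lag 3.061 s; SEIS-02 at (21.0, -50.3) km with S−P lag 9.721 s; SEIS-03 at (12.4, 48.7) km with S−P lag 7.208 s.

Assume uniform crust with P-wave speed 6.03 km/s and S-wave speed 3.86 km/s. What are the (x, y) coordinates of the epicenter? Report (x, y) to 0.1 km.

Distance from S−P lag: d = Δt · v_P v_S / (v_P − v_S) = Δt · (6.03·3.86)/(6.03−3.86) ≈ 10.7262·Δt.
So d_SEIS-01 = 32.83, d_SEIS-02 = 104.27, d_SEIS-03 = 77.31 km.
Circle about each station: (x + 75.6)² + (y + 10.5)² = 32.83²; (x − 21.0)² + (y + 50.3)² = 104.27²; (x − 12.4)² + (y − 48.7)² = 77.31².
Subtracting the SEIS-01 equation from the SEIS-02 and SEIS-03 equations removes the quadratic terms:
193.2 x − 79.6 y = -12648.94
176.0 x + 118.4 y = -8199.19
Solving the 2×2 system: x ≈ -58.3, y ≈ 17.4 km.
Check against SEIS-01 (with the unrounded x, y): √((x + 75.6)²+(y + 10.5)²) = 32.84 ≈ 32.83 km. ✓

-58.3 km east, 17.4 km north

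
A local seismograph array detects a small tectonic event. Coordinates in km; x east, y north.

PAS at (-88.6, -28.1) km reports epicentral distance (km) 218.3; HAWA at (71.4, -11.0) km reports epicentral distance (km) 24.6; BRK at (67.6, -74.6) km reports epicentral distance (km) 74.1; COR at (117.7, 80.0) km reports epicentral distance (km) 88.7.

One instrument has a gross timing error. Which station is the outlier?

Solve using three stations at a time. Using HAWA, BRK, COR (subtract circle equations pairwise → linear system) gives (x, y) ≈ (95.6, -6.0).
Distances from that point to each station vs reported:
  PAS: calculated 185.6 vs reported 218.3 → residual 32.7 km
  HAWA: calculated 24.7 vs reported 24.6 → residual 0.1 km
  BRK: calculated 74.1 vs reported 74.1 → residual 0.0 km
  COR: calculated 88.7 vs reported 88.7 → residual 0.0 km
HAWA, BRK, COR are mutually consistent (residuals ≈ 0); PAS is off by 32.7 km.

PAS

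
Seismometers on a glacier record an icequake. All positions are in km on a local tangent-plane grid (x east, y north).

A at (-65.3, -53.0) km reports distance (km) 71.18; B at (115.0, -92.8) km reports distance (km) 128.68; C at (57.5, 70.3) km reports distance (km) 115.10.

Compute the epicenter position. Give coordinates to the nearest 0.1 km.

x ≈ 2.3 km, y ≈ -30.7 km

Circle about each station: (x + 65.3)² + (y + 53.0)² = 71.18²; (x − 115.0)² + (y + 92.8)² = 128.68²; (x − 57.5)² + (y − 70.3)² = 115.10².
Subtracting the A equation from the B and C equations removes the quadratic terms:
360.6 x − 79.6 y = 3271.80
245.6 x + 246.6 y = -7006.17
Solving the 2×2 system: x ≈ 2.3, y ≈ -30.7 km.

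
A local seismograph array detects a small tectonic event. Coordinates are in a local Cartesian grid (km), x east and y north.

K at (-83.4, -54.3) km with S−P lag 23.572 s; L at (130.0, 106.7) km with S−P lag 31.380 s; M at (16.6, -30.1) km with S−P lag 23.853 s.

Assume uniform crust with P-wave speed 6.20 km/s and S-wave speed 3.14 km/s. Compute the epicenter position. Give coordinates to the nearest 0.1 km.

Distance from S−P lag: d = Δt · v_P v_S / (v_P − v_S) = Δt · (6.20·3.14)/(6.20−3.14) ≈ 6.3621·Δt.
So d_K = 149.97, d_L = 199.64, d_M = 151.75 km.
Circle about each station: (x + 83.4)² + (y + 54.3)² = 149.97²; (x − 130.0)² + (y − 106.7)² = 199.64²; (x − 16.6)² + (y + 30.1)² = 151.75².
Subtracting the K equation from the L and M equations removes the quadratic terms:
426.8 x + 322.0 y = 1015.71
200.0 x + 48.4 y = -9259.54
Solving the 2×2 system: x ≈ -69.3, y ≈ 95.0 km.

(-69.3, 95.0)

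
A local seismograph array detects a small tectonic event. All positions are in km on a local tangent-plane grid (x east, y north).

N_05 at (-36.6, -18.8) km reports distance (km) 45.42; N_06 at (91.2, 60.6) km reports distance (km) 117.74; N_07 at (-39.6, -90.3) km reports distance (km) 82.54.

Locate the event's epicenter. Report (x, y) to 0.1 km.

Circle about each station: (x + 36.6)² + (y + 18.8)² = 45.42²; (x − 91.2)² + (y − 60.6)² = 117.74²; (x + 39.6)² + (y + 90.3)² = 82.54².
Subtracting pairs of circle equations eliminates x²+y² and gives linear equations (the radical axes):
255.6 x + 158.8 y = -1502.93
-6.0 x − 143.0 y = 3279.37
Solving the 2×2 system: x ≈ 8.6, y ≈ -23.3 km.

x ≈ 8.6 km, y ≈ -23.3 km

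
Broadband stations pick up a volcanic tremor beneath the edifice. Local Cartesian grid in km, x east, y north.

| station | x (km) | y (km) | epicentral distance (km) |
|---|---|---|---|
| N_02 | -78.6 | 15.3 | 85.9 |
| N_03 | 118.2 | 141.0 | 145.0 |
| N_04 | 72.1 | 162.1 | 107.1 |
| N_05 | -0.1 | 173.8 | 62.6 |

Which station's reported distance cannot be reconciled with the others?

Solve using three stations at a time. Using N_03, N_04, N_05 (subtract circle equations pairwise → linear system) gives (x, y) ≈ (-24.7, 116.1).
Distances from that point to each station vs reported:
  N_02: calculated 114.3 vs reported 85.9 → residual 28.4 km
  N_03: calculated 145.0 vs reported 145.0 → residual 0.0 km
  N_04: calculated 107.2 vs reported 107.1 → residual 0.1 km
  N_05: calculated 62.7 vs reported 62.6 → residual 0.1 km
N_03, N_04, N_05 are mutually consistent (residuals ≈ 0); N_02 is off by 28.4 km.

N_02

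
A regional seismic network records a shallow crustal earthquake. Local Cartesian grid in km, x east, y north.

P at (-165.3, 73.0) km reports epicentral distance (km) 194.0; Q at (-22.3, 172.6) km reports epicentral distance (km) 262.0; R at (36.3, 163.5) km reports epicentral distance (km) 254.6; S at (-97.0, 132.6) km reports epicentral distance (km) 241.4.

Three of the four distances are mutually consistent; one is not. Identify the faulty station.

Solve using three stations at a time. Using Q, R, S (subtract circle equations pairwise → linear system) gives (x, y) ≈ (-0.2, -88.1).
Distances from that point to each station vs reported:
  P: calculated 230.7 vs reported 194.0 → residual 36.7 km
  Q: calculated 261.7 vs reported 262.0 → residual 0.3 km
  R: calculated 254.2 vs reported 254.6 → residual 0.4 km
  S: calculated 241.0 vs reported 241.4 → residual 0.4 km
Q, R, S are mutually consistent (residuals ≈ 0); P is off by 36.7 km.

P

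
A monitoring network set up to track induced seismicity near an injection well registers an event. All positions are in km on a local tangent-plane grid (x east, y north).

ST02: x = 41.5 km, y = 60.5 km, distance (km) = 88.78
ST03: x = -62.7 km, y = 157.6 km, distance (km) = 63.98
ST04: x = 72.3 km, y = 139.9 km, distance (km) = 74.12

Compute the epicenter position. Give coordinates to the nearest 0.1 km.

(-1.8, 138.0)

Circle about each station: (x − 41.5)² + (y − 60.5)² = 88.78²; (x + 62.7)² + (y − 157.6)² = 63.98²; (x − 72.3)² + (y − 139.9)² = 74.12².
Subtracting the ST02 equation from the ST03 and ST04 equations removes the quadratic terms:
-208.4 x + 194.2 y = 27175.00
61.6 x + 158.8 y = 21804.91
Solving the 2×2 system: x ≈ -1.8, y ≈ 138.0 km.
Check against ST02 (with the unrounded x, y): √((x − 41.5)²+(y − 60.5)²) = 88.78 ≈ 88.78 km. ✓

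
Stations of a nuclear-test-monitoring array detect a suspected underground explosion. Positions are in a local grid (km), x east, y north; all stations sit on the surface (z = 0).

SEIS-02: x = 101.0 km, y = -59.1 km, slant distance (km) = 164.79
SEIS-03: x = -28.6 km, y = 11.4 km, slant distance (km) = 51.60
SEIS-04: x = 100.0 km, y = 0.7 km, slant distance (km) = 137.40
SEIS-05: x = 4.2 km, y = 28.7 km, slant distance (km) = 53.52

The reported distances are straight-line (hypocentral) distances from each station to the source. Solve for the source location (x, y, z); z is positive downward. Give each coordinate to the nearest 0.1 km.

(-24.7, 37.9, 44.1)

Each station gives a sphere (x−x_i)² + (y−y_i)² + z² = d_i² (stations at z=0).
Subtracting the SEIS-02 sphere from SEIS-03 and SEIS-04: z² cancels, leaving linear equations in x and y:
-259.2 x + 141.0 y = 11747.29
-2.0 x + 119.6 y = 4583.66
Solving: x ≈ -24.698, y ≈ 37.912 km (keep extra digits for the depth step; rounded: -24.7, 37.9).
Then from the SEIS-02 sphere: z² = 164.79² − (x − 101.0)² − (y + 59.1)² with x = -24.698, y = 37.912, so z ≈ 44.096 ≈ 44.1 km.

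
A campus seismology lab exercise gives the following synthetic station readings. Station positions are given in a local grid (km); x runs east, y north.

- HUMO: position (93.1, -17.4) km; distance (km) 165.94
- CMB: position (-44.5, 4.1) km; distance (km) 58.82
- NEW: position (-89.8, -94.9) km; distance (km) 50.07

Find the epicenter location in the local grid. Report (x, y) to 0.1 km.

x ≈ -69.8 km, y ≈ -49.0 km

Circle about each station: (x − 93.1)² + (y + 17.4)² = 165.94²; (x + 44.5)² + (y − 4.1)² = 58.82²; (x + 89.8)² + (y + 94.9)² = 50.07².
Subtracting the HUMO equation from the CMB and NEW equations removes the quadratic terms:
-275.2 x + 43.0 y = 17102.98
-365.8 x − 155.0 y = 33128.76
Solving the 2×2 system: x ≈ -69.8, y ≈ -49.0 km.
Check against HUMO (with the unrounded x, y): √((x − 93.1)²+(y + 17.4)²) = 165.94 ≈ 165.94 km. ✓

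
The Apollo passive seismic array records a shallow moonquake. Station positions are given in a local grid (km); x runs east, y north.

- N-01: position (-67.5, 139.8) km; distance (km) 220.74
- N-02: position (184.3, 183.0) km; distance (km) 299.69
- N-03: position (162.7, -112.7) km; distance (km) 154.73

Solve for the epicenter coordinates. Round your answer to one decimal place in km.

15.6 km east, -64.7 km north

Circle about each station: (x + 67.5)² + (y − 139.8)² = 220.74²; (x − 184.3)² + (y − 183.0)² = 299.69²; (x − 162.7)² + (y + 112.7)² = 154.73².
Subtracting pairs of circle equations eliminates x²+y² and gives linear equations (the radical axes):
503.6 x + 86.4 y = 2267.25
460.4 x − 505.0 y = 39857.06
Solving the 2×2 system: x ≈ 15.6, y ≈ -64.7 km.
Check against N-01 (with the unrounded x, y): √((x + 67.5)²+(y − 139.8)²) = 220.74 ≈ 220.74 km. ✓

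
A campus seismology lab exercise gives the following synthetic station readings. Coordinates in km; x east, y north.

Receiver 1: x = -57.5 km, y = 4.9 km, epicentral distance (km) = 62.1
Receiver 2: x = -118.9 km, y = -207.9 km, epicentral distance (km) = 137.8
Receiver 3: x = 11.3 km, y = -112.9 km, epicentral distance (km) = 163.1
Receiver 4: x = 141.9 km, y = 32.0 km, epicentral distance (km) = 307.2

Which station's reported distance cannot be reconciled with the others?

Solve using three stations at a time. Using Receiver 2, Receiver 3, Receiver 4 (subtract circle equations pairwise → linear system) gives (x, y) ≈ (-146.9, -72.8).
Distances from that point to each station vs reported:
  Receiver 1: calculated 118.5 vs reported 62.1 → residual 56.4 km
  Receiver 2: calculated 137.9 vs reported 137.8 → residual 0.1 km
  Receiver 3: calculated 163.2 vs reported 163.1 → residual 0.1 km
  Receiver 4: calculated 307.3 vs reported 307.2 → residual 0.1 km
Receiver 2, Receiver 3, Receiver 4 are mutually consistent (residuals ≈ 0); Receiver 1 is off by 56.4 km.

Receiver 1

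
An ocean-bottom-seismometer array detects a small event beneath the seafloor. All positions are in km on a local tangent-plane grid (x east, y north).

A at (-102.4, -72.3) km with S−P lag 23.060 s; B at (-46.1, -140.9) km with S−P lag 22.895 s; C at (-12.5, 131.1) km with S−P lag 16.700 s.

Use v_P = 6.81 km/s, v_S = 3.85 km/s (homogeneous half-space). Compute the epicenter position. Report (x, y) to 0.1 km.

Distance from S−P lag: d = Δt · v_P v_S / (v_P − v_S) = Δt · (6.81·3.85)/(6.81−3.85) ≈ 8.8576·Δt.
So d_A = 204.26, d_B = 202.79, d_C = 147.92 km.
Circle about each station: (x + 102.4)² + (y + 72.3)² = 204.26²; (x + 46.1)² + (y + 140.9)² = 202.79²; (x + 12.5)² + (y − 131.1)² = 147.92².
Subtracting the A equation from the B and C equations removes the quadratic terms:
112.6 x − 137.2 y = 6863.33
179.8 x + 406.8 y = 21472.23
Solving the 2×2 system: x ≈ 81.4, y ≈ 16.8 km.

81.4 km east, 16.8 km north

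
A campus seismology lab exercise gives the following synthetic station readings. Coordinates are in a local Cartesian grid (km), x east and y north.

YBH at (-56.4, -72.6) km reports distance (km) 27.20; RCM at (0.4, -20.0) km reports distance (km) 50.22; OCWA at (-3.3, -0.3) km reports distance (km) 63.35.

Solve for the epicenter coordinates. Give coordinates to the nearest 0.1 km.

-36.1 km east, -54.5 km north

Circle about each station: (x + 56.4)² + (y + 72.6)² = 27.20²; (x − 0.4)² + (y + 20.0)² = 50.22²; (x + 3.3)² + (y + 0.3)² = 63.35².
Subtracting the YBH equation from the RCM and OCWA equations removes the quadratic terms:
113.6 x + 105.2 y = -9833.77
106.2 x + 144.6 y = -11714.12
Solving the 2×2 system: x ≈ -36.1, y ≈ -54.5 km.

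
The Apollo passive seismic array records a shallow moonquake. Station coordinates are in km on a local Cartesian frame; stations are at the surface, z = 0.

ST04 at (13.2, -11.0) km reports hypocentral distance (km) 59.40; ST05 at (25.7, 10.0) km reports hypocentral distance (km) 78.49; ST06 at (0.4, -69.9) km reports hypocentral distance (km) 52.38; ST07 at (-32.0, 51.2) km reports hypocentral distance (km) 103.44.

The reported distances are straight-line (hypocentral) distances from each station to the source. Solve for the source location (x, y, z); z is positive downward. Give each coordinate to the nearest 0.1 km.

Each station gives a sphere (x−x_i)² + (y−y_i)² + z² = d_i² (stations at z=0).
Subtracting the ST04 sphere from ST05 and ST06: z² cancels, leaving linear equations in x and y:
25.0 x + 42.0 y = -2167.07
-25.6 x − 117.8 y = 5375.63
Solving: x ≈ -15.780, y ≈ -42.204 km (keep extra digits for the depth step; rounded: -15.8, -42.2).
Then from the ST04 sphere: z² = 59.40² − (x − 13.2)² − (y + 11.0)² with x = -15.780, y = -42.204, so z ≈ 41.411 ≈ 41.4 km.

x ≈ -15.8 km, y ≈ -42.2 km, depth ≈ 41.4 km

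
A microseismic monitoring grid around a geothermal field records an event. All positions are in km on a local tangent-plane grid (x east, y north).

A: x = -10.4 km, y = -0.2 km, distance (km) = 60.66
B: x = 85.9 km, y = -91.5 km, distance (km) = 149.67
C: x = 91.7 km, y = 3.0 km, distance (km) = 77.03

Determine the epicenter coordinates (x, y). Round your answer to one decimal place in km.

28.2 km east, 46.6 km north

Circle about each station: (x + 10.4)² + (y + 0.2)² = 60.66²; (x − 85.9)² + (y + 91.5)² = 149.67²; (x − 91.7)² + (y − 3.0)² = 77.03².
Subtracting the A equation from the B and C equations removes the quadratic terms:
192.6 x − 182.6 y = -3078.61
204.2 x + 6.4 y = 6055.70
Solving the 2×2 system: x ≈ 28.2, y ≈ 46.6 km.
Check against A (with the unrounded x, y): √((x + 10.4)²+(y + 0.2)²) = 60.66 ≈ 60.66 km. ✓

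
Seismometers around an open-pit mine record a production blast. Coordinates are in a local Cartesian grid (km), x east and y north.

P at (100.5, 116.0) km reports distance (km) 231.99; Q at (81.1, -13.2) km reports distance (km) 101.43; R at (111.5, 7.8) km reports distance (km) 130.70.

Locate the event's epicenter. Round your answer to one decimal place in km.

Circle about each station: (x − 100.5)² + (y − 116.0)² = 231.99²; (x − 81.1)² + (y + 13.2)² = 101.43²; (x − 111.5)² + (y − 7.8)² = 130.70².
Subtracting the P equation from the Q and R equations removes the quadratic terms:
-38.8 x − 258.4 y = 26726.52
22.0 x − 216.4 y = 25673.71
Solving the 2×2 system: x ≈ 60.4, y ≈ -112.5 km.
Check against P (with the unrounded x, y): √((x − 100.5)²+(y − 116.0)²) = 231.99 ≈ 231.99 km. ✓

x ≈ 60.4 km, y ≈ -112.5 km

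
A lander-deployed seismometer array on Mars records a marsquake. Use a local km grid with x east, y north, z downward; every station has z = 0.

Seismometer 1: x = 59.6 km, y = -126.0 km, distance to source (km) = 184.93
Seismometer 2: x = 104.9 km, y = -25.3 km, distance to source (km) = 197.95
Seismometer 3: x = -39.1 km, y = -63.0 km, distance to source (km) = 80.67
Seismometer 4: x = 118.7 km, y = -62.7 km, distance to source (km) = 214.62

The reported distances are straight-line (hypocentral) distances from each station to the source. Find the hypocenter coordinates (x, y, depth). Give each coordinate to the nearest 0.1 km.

(-85.6, -24.9, 53.8)

Each station gives a sphere (x−x_i)² + (y−y_i)² + z² = d_i² (stations at z=0).
Subtracting the Seismometer 1 sphere from Seismometer 2 and Seismometer 3: z² cancels, leaving linear equations in x and y:
90.6 x + 201.4 y = -12769.16
-197.4 x + 126.0 y = 13761.11
Solving: x ≈ -85.602, y ≈ -24.894 km (keep extra digits for the depth step; rounded: -85.6, -24.9).
Then from the Seismometer 1 sphere: z² = 184.93² − (x − 59.6)² − (y + 126.0)² with x = -85.602, y = -24.894, so z ≈ 53.787 ≈ 53.8 km.
Check against Seismometer 4 (with the unrounded solution): distance 214.62 ≈ 214.62 km. ✓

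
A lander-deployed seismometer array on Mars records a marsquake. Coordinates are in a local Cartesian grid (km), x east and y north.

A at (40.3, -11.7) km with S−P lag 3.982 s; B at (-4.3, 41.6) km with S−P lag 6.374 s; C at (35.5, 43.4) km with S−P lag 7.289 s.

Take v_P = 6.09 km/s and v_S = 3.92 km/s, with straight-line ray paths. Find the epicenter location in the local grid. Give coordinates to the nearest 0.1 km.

-0.2 km east, -28.4 km north

Distance from S−P lag: d = Δt · v_P v_S / (v_P − v_S) = Δt · (6.09·3.92)/(6.09−3.92) ≈ 11.0013·Δt.
So d_A = 43.81, d_B = 70.12, d_C = 80.19 km.
Circle about each station: (x − 40.3)² + (y + 11.7)² = 43.81²; (x + 4.3)² + (y − 41.6)² = 70.12²; (x − 35.5)² + (y − 43.4)² = 80.19².
Subtracting pairs of circle equations eliminates x²+y² and gives linear equations (the radical axes):
-89.2 x + 106.6 y = -3009.43
-9.6 x + 110.2 y = -3128.29
Solving the 2×2 system: x ≈ -0.2, y ≈ -28.4 km.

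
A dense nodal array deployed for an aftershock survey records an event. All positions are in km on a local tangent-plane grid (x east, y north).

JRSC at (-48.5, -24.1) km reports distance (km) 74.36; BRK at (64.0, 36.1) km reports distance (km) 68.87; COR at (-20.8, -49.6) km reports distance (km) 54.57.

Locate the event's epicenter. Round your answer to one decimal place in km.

(25.8, -21.2)

Circle about each station: (x + 48.5)² + (y + 24.1)² = 74.36²; (x − 64.0)² + (y − 36.1)² = 68.87²; (x + 20.8)² + (y + 49.6)² = 54.57².
Subtracting the JRSC equation from the BRK and COR equations removes the quadratic terms:
225.0 x + 120.4 y = 3252.48
55.4 x − 51.0 y = 2511.26
Solving the 2×2 system: x ≈ 25.8, y ≈ -21.2 km.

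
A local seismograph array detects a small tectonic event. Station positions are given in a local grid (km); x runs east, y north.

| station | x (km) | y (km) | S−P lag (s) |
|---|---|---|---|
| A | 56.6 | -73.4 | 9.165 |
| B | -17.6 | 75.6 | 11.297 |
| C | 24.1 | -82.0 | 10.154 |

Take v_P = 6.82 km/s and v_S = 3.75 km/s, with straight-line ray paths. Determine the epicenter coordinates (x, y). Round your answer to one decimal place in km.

(39.9, 1.1)

Distance from S−P lag: d = Δt · v_P v_S / (v_P − v_S) = Δt · (6.82·3.75)/(6.82−3.75) ≈ 8.3306·Δt.
So d_A = 76.35, d_B = 94.11, d_C = 84.59 km.
Circle about each station: (x − 56.6)² + (y + 73.4)² = 76.35²; (x + 17.6)² + (y − 75.6)² = 94.11²; (x − 24.1)² + (y + 82.0)² = 84.59².
Subtracting the A equation from the B and C equations removes the quadratic terms:
-148.4 x + 298.0 y = -5593.37
-65.0 x − 17.2 y = -2612.46
Solving the 2×2 system: x ≈ 39.9, y ≈ 1.1 km.
Check against A (with the unrounded x, y): √((x − 56.6)²+(y + 73.4)²) = 76.35 ≈ 76.35 km. ✓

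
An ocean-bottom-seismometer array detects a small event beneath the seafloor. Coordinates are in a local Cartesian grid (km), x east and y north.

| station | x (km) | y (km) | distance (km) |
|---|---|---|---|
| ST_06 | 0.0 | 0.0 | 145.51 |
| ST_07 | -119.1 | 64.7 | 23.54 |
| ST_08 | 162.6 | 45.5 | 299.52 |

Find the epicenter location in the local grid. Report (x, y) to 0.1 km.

x ≈ -136.9 km, y ≈ 49.3 km

Circle about each station: x² + y² = 145.51²; (x + 119.1)² + (y − 64.7)² = 23.54²; (x − 162.6)² + (y − 45.5)² = 299.52².
Subtracting the ST_06 equation from the ST_07 and ST_08 equations removes the quadratic terms:
-238.2 x + 129.4 y = 38989.93
325.2 x + 91.0 y = -40030.06
Solving the 2×2 system: x ≈ -136.9, y ≈ 49.3 km.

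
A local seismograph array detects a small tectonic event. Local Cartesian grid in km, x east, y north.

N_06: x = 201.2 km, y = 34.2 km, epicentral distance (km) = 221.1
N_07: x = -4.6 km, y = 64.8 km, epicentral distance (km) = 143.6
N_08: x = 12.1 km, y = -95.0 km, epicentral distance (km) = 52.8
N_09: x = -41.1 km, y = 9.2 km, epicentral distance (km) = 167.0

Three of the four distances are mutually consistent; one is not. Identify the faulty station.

N_07

Solve using three stations at a time. Using N_06, N_08, N_09 (subtract circle equations pairwise → linear system) gives (x, y) ≈ (52.3, -129.2).
Distances from that point to each station vs reported:
  N_06: calculated 221.1 vs reported 221.1 → residual 0.0 km
  N_07: calculated 202.2 vs reported 143.6 → residual 58.6 km
  N_08: calculated 52.8 vs reported 52.8 → residual 0.0 km
  N_09: calculated 167.0 vs reported 167.0 → residual 0.0 km
N_06, N_08, N_09 are mutually consistent (residuals ≈ 0); N_07 is off by 58.6 km.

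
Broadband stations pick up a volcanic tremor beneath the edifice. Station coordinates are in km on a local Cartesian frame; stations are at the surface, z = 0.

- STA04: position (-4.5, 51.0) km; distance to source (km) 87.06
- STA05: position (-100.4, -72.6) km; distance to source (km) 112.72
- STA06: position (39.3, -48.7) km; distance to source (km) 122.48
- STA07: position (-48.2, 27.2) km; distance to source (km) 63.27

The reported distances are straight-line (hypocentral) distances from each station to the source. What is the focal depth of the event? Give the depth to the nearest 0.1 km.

z ≈ 60.4 km

Each station gives a sphere (x−x_i)² + (y−y_i)² + z² = d_i² (stations at z=0).
Subtracting the STA04 sphere from STA05 and STA06: z² cancels, leaving linear equations in x and y:
-191.8 x − 247.2 y = 7603.32
87.6 x − 199.4 y = -6126.98
Solving: x ≈ -50.596, y ≈ 8.499 km (keep extra digits for the depth step; rounded: -50.6, 8.5).
Then from the STA04 sphere: z² = 87.06² − (x + 4.5)² − (y − 51.0)² with x = -50.596, y = 8.499, so z ≈ 60.401 ≈ 60.4 km.
Check against STA07 (with the unrounded solution): distance 63.28 ≈ 63.27 km. ✓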